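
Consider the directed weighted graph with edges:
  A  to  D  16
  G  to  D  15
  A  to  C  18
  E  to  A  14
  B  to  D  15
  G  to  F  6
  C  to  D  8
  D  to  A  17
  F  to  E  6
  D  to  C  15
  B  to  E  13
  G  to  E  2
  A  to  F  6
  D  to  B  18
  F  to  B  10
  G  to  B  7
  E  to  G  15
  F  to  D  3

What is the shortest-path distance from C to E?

Paths from C to E:
C -> D -> A -> F -> B -> E: 8 + 17 + 6 + 10 + 13 = 54
C -> D -> A -> F -> E: 8 + 17 + 6 + 6 = 37
C -> D -> B -> E: 8 + 18 + 13 = 39
Best route has total 37.

37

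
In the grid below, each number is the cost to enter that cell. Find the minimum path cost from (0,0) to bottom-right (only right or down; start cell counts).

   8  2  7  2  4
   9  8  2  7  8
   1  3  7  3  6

35

Best path: [0,0] [0,1] [0,2] [0,3] [1,3] [2,3] [2,4]
Cost: 8 + 2 + 7 + 2 + 7 + 3 + 6 = 35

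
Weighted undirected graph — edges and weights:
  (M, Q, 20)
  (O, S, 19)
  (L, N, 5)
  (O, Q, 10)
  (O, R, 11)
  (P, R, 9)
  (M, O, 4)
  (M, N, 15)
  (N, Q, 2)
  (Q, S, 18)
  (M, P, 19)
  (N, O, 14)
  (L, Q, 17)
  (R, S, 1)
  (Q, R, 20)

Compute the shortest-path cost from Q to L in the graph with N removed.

Candidate routes:
Q -> L: 17
Shortest: 17.

17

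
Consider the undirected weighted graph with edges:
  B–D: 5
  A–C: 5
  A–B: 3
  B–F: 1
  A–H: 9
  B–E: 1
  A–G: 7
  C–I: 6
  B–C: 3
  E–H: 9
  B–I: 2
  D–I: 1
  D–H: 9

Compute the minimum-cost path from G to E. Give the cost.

Comparing a few candidate routes:
G→A→H→E: 7 + 9 + 9 = 25
G→A→B→E: 7 + 3 + 1 = 11
G→A→C→B→E: 7 + 5 + 3 + 1 = 16
G→A→C→I→B→E: 7 + 5 + 6 + 2 + 1 = 21
G→A→C→I→D→B→E: 7 + 5 + 6 + 1 + 5 + 1 = 25
The minimum is 11.

11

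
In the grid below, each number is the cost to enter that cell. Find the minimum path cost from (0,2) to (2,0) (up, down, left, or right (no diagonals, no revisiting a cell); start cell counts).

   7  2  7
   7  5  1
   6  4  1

19

Take (0,2) (1,2) (2,2) (2,1) (2,0) for a total of 7 + 1 + 1 + 4 + 6 = 19.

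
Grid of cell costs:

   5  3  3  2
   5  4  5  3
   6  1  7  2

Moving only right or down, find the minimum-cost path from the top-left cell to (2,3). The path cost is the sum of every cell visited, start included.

18

Best path: [0,0]→[0,1]→[0,2]→[0,3]→[1,3]→[2,3]
Cost: 5 + 3 + 3 + 2 + 3 + 2 = 18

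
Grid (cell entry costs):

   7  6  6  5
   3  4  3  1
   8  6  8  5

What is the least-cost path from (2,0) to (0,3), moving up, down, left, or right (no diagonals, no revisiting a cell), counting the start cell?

Take r2c0→r1c0→r1c1→r1c2→r1c3→r0c3 for a total of 8 + 3 + 4 + 3 + 1 + 5 = 24.

24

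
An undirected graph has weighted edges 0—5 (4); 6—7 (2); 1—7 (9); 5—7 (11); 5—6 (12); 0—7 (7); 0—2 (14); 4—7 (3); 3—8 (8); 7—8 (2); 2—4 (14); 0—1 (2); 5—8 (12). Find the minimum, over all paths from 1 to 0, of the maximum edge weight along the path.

2

Checking several routes:
1 - 7 - 0: max(9, 7) = 9
1 - 7 - 5 - 0: max(9, 11, 4) = 11
1 - 0: max(2) = 2
Smallest bottleneck: 2.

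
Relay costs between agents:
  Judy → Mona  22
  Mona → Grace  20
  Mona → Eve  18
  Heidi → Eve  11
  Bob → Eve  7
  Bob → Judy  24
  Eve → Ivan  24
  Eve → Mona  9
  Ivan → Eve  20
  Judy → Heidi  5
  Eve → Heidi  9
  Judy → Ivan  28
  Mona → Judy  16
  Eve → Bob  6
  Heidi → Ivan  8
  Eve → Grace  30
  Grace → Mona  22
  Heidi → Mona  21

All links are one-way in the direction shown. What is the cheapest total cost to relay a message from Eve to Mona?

9

Paths from Eve to Mona:
Eve → Bob → Judy → Mona: 6 + 24 + 22 = 52
Eve → Bob → Judy → Heidi → Mona: 6 + 24 + 5 + 21 = 56
Eve → Grace → Mona: 30 + 22 = 52
Eve → Mona: 9
Eve → Heidi → Mona: 9 + 21 = 30
Best route has total 9.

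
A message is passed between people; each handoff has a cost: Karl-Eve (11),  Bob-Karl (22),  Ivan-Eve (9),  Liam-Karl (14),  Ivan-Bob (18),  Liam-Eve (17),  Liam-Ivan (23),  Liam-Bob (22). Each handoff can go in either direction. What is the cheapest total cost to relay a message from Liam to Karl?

14

Some routes from Liam to Karl:
Liam → Bob → Ivan → Eve → Karl: 22 + 18 + 9 + 11 = 60
Liam → Karl: 14
Liam → Bob → Karl: 22 + 22 = 44
Liam → Ivan → Eve → Karl: 23 + 9 + 11 = 43
Liam → Eve → Karl: 17 + 11 = 28
Shortest: 14.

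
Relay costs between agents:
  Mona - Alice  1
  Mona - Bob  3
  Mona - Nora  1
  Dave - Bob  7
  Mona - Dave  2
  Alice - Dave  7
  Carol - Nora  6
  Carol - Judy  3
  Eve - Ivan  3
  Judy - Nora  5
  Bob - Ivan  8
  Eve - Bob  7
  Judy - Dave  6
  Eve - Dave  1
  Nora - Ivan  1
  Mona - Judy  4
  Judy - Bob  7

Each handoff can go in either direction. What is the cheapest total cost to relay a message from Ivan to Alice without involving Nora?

Comparing a few candidate routes:
Ivan → Eve → Dave → Mona → Alice: 3 + 1 + 2 + 1 = 7
Ivan → Bob → Mona → Alice: 8 + 3 + 1 = 12
Ivan → Eve → Dave → Alice: 3 + 1 + 7 = 11
Best route has total 7.

7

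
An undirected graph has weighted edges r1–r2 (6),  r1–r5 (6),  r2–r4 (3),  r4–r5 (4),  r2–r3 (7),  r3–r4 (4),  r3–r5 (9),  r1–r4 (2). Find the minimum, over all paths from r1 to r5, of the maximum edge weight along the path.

Checking several routes:
r1→r2→r4→r3→r5: max(6, 3, 4, 9) = 9
r1→r2→r3→r4→r5: max(6, 7, 4, 4) = 7
r1→r4→r5: max(2, 4) = 4
r1→r5: max(6) = 6
r1→r2→r3→r5: max(6, 7, 9) = 9
r1→r2→r4→r5: max(6, 3, 4) = 6
Best route has worst link 4.

4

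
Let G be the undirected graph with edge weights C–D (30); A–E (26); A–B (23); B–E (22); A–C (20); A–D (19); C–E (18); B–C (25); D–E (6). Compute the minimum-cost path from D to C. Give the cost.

A few of the D→C routes:
D -> A -> C: 19 + 20 = 39
D -> E -> C: 6 + 18 = 24
D -> E -> A -> C: 6 + 26 + 20 = 52
D -> C: 30
Shortest: 24.

24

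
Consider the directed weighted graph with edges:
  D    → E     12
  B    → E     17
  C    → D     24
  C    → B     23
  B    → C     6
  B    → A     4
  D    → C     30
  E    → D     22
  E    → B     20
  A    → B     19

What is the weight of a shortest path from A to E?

Candidate routes:
A→B→E: 19 + 17 = 36
A→B→C→D→E: 19 + 6 + 24 + 12 = 61
Best route has total 36.

36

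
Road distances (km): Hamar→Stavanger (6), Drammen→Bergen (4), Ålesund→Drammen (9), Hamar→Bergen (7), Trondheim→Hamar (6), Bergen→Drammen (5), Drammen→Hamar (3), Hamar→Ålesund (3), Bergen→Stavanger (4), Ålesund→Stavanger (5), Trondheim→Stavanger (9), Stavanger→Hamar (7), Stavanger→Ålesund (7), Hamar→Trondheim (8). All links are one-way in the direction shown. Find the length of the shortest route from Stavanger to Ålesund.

7

Routes from Stavanger to Ålesund:
Stavanger→Hamar→Ålesund: 7 + 3 = 10
Stavanger→Ålesund: 7
Shortest: 7 km.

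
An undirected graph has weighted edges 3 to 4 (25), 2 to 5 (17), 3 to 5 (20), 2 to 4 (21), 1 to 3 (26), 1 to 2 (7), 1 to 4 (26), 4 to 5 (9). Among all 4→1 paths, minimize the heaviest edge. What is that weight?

17

Comparing a few candidate routes:
4-3-1: max(25, 26) = 26
4-5-3-1: max(9, 20, 26) = 26
4-1: max(26) = 26
4-5-2-1: max(9, 17, 7) = 17
4-3-5-2-1: max(25, 20, 17, 7) = 25
4-2-1: max(21, 7) = 21
Best route has worst link 17.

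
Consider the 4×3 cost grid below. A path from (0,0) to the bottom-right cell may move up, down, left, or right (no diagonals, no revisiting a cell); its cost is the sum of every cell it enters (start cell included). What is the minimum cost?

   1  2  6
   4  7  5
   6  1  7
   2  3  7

One optimal route is (0,0) (0,1) (1,1) (2,1) (3,1) (3,2).
Its cost is 1 + 2 + 7 + 1 + 3 + 7 = 21.

21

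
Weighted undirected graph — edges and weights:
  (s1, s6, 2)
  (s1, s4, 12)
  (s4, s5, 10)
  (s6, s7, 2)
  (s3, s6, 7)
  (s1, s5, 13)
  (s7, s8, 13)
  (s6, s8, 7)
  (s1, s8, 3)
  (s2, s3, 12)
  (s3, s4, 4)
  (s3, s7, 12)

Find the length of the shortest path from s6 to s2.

Checking several routes:
s6→s3→s2: 7 + 12 = 19
s6→s1→s4→s3→s2: 2 + 12 + 4 + 12 = 30
s6→s8→s1→s4→s3→s2: 7 + 3 + 12 + 4 + 12 = 38
s6→s1→s8→s7→s3→s2: 2 + 3 + 13 + 12 + 12 = 42
s6→s1→s5→s4→s3→s2: 2 + 13 + 10 + 4 + 12 = 41
s6→s7→s3→s2: 2 + 12 + 12 = 26
Shortest: 19.

19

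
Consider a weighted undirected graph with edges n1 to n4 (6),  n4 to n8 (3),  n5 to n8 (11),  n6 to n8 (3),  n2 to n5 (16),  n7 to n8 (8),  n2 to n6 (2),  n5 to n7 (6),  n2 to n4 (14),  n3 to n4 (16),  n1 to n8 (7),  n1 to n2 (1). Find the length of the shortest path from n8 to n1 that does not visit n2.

Candidate routes:
n8 -> n1: 7
n8 -> n4 -> n1: 3 + 6 = 9
The minimum is 7.

7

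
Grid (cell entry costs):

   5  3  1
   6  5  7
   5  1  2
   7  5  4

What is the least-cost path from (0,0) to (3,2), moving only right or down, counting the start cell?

Take r0c0 r0c1 r1c1 r2c1 r2c2 r3c2 for a total of 5 + 3 + 5 + 1 + 2 + 4 = 20.
(Top row then right column would cost 22.)

20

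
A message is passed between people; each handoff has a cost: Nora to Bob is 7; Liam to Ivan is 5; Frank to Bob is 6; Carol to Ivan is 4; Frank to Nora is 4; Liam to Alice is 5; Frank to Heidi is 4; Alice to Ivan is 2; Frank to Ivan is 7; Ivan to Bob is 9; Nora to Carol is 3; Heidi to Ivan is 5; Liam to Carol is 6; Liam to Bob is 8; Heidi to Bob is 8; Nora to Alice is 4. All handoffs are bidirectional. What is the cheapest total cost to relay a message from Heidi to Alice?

A few of the Heidi→Alice routes:
Heidi-Frank-Nora-Alice: 4 + 4 + 4 = 12
Heidi-Frank-Ivan-Alice: 4 + 7 + 2 = 13
Heidi-Ivan-Alice: 5 + 2 = 7
Heidi-Ivan-Liam-Alice: 5 + 5 + 5 = 15
Shortest: 7.

7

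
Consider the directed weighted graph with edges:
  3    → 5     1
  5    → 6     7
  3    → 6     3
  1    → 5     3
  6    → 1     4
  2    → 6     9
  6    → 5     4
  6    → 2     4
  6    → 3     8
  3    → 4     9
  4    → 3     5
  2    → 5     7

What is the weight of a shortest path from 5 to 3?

15

Candidate routes:
5 -> 6 -> 3: 7 + 8 = 15
Best route has total 15.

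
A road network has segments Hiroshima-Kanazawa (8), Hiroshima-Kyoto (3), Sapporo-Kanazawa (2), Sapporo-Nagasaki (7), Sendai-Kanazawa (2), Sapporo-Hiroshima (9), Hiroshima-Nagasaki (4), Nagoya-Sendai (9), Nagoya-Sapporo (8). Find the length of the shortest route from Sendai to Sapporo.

4

Candidate routes:
Sendai→Kanazawa→Sapporo: 2 + 2 = 4
Sendai→Kanazawa→Hiroshima→Nagasaki→Sapporo: 2 + 8 + 4 + 7 = 21
Sendai→Kanazawa→Hiroshima→Sapporo: 2 + 8 + 9 = 19
Sendai→Nagoya→Sapporo: 9 + 8 = 17
Best route has total 4 km.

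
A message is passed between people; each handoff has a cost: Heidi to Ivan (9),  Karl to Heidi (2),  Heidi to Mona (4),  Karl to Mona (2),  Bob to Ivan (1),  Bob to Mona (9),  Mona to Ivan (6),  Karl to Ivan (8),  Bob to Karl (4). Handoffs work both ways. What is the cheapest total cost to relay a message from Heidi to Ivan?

Some routes from Heidi to Ivan:
Heidi-Mona-Ivan: 4 + 6 = 10
Heidi-Ivan: 9
Heidi-Karl-Mona-Ivan: 2 + 2 + 6 = 10
Heidi-Karl-Ivan: 2 + 8 = 10
Heidi-Karl-Bob-Ivan: 2 + 4 + 1 = 7
Best route has total 7.

7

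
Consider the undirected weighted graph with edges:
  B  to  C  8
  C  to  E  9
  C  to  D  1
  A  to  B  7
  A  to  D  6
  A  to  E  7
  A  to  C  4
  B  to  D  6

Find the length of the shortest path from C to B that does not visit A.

7

Paths from C to B avoiding A:
C-D-B: 1 + 6 = 7
C-B: 8
Best route has total 7.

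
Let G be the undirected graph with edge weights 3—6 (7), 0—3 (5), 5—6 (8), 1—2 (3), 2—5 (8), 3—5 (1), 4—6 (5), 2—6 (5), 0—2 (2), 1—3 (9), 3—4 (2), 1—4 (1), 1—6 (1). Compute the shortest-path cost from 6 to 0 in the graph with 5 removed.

Some routes from 6 to 0 avoiding 5:
6 → 1 → 4 → 3 → 0: 1 + 1 + 2 + 5 = 9
6 → 2 → 0: 5 + 2 = 7
6 → 1 → 2 → 0: 1 + 3 + 2 = 6
6 → 4 → 1 → 2 → 0: 5 + 1 + 3 + 2 = 11
The minimum is 6.

6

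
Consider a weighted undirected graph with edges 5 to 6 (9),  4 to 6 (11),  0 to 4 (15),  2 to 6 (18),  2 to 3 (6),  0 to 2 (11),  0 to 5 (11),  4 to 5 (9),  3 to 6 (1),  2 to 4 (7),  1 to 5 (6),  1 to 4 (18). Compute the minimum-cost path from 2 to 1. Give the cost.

Comparing a few candidate routes:
2→3→6→5→1: 6 + 1 + 9 + 6 = 22
2→4→1: 7 + 18 = 25
2→4→5→1: 7 + 9 + 6 = 22
Best route has total 22.

22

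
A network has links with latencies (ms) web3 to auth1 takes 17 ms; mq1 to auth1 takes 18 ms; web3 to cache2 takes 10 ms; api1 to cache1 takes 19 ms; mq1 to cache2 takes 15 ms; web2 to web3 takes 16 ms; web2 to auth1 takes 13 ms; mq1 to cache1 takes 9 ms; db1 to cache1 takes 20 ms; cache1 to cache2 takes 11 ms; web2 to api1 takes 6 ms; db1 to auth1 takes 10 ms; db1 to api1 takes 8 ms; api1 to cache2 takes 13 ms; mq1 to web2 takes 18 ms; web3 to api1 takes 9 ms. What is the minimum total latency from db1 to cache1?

A few of the db1→cache1 routes:
db1 → api1 → cache1: 8 + 19 = 27
db1 → api1 → cache2 → cache1: 8 + 13 + 11 = 32
db1 → cache1: 20
Shortest: 20 ms.

20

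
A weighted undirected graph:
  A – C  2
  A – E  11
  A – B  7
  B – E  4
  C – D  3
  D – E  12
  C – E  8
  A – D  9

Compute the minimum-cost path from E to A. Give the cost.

10

A few of the E→A routes:
E -> B -> A: 4 + 7 = 11
E -> C -> D -> A: 8 + 3 + 9 = 20
E -> A: 11
E -> C -> A: 8 + 2 = 10
E -> D -> C -> A: 12 + 3 + 2 = 17
Shortest: 10.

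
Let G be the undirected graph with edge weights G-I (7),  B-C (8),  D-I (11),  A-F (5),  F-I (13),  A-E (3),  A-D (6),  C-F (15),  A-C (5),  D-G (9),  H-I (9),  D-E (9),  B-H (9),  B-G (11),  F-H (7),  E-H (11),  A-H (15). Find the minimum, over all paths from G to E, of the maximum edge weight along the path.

9

Some routes from G to E:
G - D - A - E: max(9, 6, 3) = 9
G - I - H - F - A - D - E: max(7, 9, 7, 5, 6, 9) = 9
G - D - E: max(9, 9) = 9
G - I - H - F - A - E: max(7, 9, 7, 5, 3) = 9
The minimum achievable maximum is 9.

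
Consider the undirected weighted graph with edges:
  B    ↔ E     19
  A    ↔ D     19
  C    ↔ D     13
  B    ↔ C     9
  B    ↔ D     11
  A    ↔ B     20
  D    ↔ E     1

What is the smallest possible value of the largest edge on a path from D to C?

11

Paths from D to C:
D - C: max(13) = 13
D - E - B - C: max(1, 19, 9) = 19
D - A - B - C: max(19, 20, 9) = 20
D - B - C: max(11, 9) = 11
Smallest bottleneck: 11.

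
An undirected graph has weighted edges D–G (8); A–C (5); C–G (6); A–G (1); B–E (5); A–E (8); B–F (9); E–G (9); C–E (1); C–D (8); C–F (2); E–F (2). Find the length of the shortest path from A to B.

11

Checking several routes:
A→E→B: 8 + 5 = 13
A→G→E→B: 1 + 9 + 5 = 15
A→G→C→E→B: 1 + 6 + 1 + 5 = 13
A→C→F→E→B: 5 + 2 + 2 + 5 = 14
A→C→E→B: 5 + 1 + 5 = 11
Best route has total 11.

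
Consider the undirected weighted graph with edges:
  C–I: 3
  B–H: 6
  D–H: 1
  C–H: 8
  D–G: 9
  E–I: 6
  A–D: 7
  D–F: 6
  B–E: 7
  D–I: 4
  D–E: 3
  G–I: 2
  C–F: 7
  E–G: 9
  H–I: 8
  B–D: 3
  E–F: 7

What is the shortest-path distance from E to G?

Checking several routes:
E -> D -> I -> G: 3 + 4 + 2 = 9
E -> I -> G: 6 + 2 = 8
E -> D -> G: 3 + 9 = 12
E -> G: 9
The minimum is 8.

8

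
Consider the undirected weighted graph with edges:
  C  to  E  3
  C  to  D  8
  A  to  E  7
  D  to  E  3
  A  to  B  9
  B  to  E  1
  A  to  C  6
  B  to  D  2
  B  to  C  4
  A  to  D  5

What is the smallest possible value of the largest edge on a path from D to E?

2

Comparing a few candidate routes:
D - A - C - E: max(5, 6, 3) = 6
D - B - E: max(2, 1) = 2
D - E: max(3) = 3
D - B - C - A - E: max(2, 4, 6, 7) = 7
D - A - C - B - E: max(5, 6, 4, 1) = 6
D - B - C - E: max(2, 4, 3) = 4
Smallest bottleneck: 2.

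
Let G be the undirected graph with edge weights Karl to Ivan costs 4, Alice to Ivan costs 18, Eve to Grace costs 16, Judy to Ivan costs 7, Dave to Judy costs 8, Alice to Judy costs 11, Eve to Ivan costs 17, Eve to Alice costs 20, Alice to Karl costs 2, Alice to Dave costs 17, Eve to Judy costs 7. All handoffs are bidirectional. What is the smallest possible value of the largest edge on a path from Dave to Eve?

8

A few of the Dave→Eve routes:
Dave - Judy - Eve: max(8, 7) = 8
Dave - Alice - Karl - Ivan - Judy - Eve: max(17, 2, 4, 7, 7) = 17
Dave - Alice - Karl - Ivan - Eve: max(17, 2, 4, 17) = 17
Smallest bottleneck: 8.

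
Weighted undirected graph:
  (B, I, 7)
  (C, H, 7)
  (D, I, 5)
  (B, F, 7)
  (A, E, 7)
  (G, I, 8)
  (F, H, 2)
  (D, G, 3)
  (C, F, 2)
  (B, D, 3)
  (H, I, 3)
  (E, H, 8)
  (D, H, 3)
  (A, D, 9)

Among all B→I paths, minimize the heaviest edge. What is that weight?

Checking several routes:
B-D-H-I: max(3, 3, 3) = 3
B-F-C-H-I: max(7, 2, 7, 3) = 7
B-F-C-H-D-I: max(7, 2, 7, 3, 5) = 7
B-F-H-D-I: max(7, 2, 3, 5) = 7
B-D-I: max(3, 5) = 5
B-F-H-I: max(7, 2, 3) = 7
Best route has worst link 3.

3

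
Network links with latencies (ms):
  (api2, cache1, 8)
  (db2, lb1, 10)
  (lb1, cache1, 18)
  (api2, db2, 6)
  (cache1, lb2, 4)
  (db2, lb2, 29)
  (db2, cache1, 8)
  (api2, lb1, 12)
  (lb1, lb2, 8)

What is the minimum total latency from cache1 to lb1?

12

A few of the cache1→lb1 routes:
cache1 -> lb2 -> lb1: 4 + 8 = 12
cache1 -> lb1: 18
cache1 -> db2 -> lb1: 8 + 10 = 18
cache1 -> api2 -> lb1: 8 + 12 = 20
The minimum is 12 ms.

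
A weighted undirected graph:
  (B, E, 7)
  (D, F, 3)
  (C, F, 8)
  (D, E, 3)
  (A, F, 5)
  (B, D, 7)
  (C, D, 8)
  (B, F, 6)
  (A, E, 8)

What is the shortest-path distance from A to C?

13

Comparing a few candidate routes:
A→E→D→F→C: 8 + 3 + 3 + 8 = 22
A→F→C: 5 + 8 = 13
A→F→B→D→C: 5 + 6 + 7 + 8 = 26
A→E→B→F→C: 8 + 7 + 6 + 8 = 29
A→F→D→C: 5 + 3 + 8 = 16
A→E→D→C: 8 + 3 + 8 = 19
Shortest: 13.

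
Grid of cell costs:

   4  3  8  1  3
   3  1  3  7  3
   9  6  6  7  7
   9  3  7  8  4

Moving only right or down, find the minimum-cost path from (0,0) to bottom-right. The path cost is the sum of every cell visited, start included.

Take (0,0) -> (0,1) -> (1,1) -> (1,2) -> (1,3) -> (1,4) -> (2,4) -> (3,4) for a total of 4 + 3 + 1 + 3 + 7 + 3 + 7 + 4 = 32.

32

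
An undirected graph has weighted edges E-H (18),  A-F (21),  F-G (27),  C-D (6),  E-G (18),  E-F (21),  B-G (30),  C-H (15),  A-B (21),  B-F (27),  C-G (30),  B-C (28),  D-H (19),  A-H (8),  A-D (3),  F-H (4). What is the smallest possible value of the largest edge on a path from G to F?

18

Checking several routes:
G→E→H→F: max(18, 18, 4) = 18
G→E→H→A→F: max(18, 18, 8, 21) = 21
G→E→H→C→D→A→F: max(18, 18, 15, 6, 3, 21) = 21
Best route has worst link 18.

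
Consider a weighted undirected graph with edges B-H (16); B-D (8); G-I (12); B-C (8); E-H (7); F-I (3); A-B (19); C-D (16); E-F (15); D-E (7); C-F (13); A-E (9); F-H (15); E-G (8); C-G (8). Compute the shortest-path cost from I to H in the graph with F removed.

Some routes from I to H avoiding F:
I -> G -> C -> B -> D -> E -> H: 12 + 8 + 8 + 8 + 7 + 7 = 50
I -> G -> C -> B -> H: 12 + 8 + 8 + 16 = 44
I -> G -> C -> D -> E -> H: 12 + 8 + 16 + 7 + 7 = 50
I -> G -> E -> H: 12 + 8 + 7 = 27
The minimum is 27.

27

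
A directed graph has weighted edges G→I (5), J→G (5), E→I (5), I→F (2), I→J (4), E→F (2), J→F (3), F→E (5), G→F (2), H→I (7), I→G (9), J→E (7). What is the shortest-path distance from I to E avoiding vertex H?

7

Some routes from I to E avoiding H:
I → J → E: 4 + 7 = 11
I → F → E: 2 + 5 = 7
I → J → G → F → E: 4 + 5 + 2 + 5 = 16
I → J → F → E: 4 + 3 + 5 = 12
The minimum is 7.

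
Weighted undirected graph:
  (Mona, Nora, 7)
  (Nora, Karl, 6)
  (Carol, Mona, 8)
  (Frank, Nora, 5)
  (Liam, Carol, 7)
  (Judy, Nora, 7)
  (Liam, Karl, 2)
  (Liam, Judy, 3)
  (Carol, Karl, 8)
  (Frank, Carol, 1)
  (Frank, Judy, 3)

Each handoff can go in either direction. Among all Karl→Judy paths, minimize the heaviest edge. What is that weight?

Checking several routes:
Karl→Liam→Carol→Frank→Judy: max(2, 7, 1, 3) = 7
Karl→Liam→Judy: max(2, 3) = 3
Karl→Nora→Frank→Judy: max(6, 5, 3) = 6
Best route has worst link 3.

3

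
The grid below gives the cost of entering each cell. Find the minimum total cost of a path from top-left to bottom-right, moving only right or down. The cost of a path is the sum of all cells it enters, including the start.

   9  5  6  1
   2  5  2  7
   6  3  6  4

28

Best path: (0,0) (1,0) (1,1) (1,2) (2,2) (2,3)
Cost: 9 + 2 + 5 + 2 + 6 + 4 = 28
For comparison, the top-then-right route costs 32.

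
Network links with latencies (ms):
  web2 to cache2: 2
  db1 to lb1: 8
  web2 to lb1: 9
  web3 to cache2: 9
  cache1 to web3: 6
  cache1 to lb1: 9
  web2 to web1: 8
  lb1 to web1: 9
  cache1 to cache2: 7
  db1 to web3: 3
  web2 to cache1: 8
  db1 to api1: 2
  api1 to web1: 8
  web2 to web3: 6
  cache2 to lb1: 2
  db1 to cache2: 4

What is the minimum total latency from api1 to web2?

8

Comparing a few candidate routes:
api1→db1→cache2→lb1→web2: 2 + 4 + 2 + 9 = 17
api1→db1→web3→cache2→web2: 2 + 3 + 9 + 2 = 16
api1→db1→web3→web2: 2 + 3 + 6 = 11
api1→db1→lb1→cache2→web2: 2 + 8 + 2 + 2 = 14
api1→web1→web2: 8 + 8 = 16
api1→db1→cache2→web2: 2 + 4 + 2 = 8
Shortest: 8 ms.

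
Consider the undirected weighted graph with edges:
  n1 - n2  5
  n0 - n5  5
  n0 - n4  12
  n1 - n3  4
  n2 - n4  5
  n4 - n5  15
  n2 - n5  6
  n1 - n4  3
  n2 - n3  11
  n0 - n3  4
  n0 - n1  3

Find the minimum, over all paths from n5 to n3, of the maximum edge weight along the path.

5

Checking several routes:
n5-n2-n1-n0-n3: max(6, 5, 3, 4) = 6
n5-n2-n1-n3: max(6, 5, 4) = 6
n5-n0-n1-n3: max(5, 3, 4) = 5
n5-n2-n4-n1-n0-n3: max(6, 5, 3, 3, 4) = 6
n5-n0-n3: max(5, 4) = 5
n5-n2-n4-n1-n3: max(6, 5, 3, 4) = 6
Smallest bottleneck: 5.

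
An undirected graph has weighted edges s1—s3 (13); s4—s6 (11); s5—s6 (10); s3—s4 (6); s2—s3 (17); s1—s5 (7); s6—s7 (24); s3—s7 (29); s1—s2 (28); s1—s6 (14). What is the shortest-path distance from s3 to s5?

20

Comparing a few candidate routes:
s3 -> s4 -> s6 -> s5: 6 + 11 + 10 = 27
s3 -> s4 -> s6 -> s1 -> s5: 6 + 11 + 14 + 7 = 38
s3 -> s1 -> s5: 13 + 7 = 20
s3 -> s1 -> s6 -> s5: 13 + 14 + 10 = 37
Best route has total 20.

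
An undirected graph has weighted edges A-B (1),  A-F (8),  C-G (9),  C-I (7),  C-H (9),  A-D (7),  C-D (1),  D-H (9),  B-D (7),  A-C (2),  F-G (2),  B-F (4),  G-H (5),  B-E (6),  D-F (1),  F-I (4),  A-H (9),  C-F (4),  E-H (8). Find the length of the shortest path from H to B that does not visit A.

11

Comparing a few candidate routes:
H - G - F - B: 5 + 2 + 4 = 11
H - D - F - B: 9 + 1 + 4 = 14
H - E - B: 8 + 6 = 14
Best route has total 11.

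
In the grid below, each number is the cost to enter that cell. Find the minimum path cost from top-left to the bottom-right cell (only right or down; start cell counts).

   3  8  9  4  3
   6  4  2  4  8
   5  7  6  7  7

33

Best path: (0,0) -> (1,0) -> (1,1) -> (1,2) -> (1,3) -> (2,3) -> (2,4)
Cost: 3 + 6 + 4 + 2 + 4 + 7 + 7 = 33
For comparison, the top-then-right route costs 42.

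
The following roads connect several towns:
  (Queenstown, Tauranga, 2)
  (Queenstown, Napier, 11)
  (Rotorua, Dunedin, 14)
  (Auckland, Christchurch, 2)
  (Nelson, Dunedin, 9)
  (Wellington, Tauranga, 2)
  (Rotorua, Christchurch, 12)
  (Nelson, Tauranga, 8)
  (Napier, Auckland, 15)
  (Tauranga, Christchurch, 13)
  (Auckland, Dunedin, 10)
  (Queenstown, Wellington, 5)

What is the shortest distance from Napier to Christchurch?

A few of the Napier→Christchurch routes:
Napier-Queenstown-Tauranga-Christchurch: 11 + 2 + 13 = 26
Napier-Auckland-Christchurch: 15 + 2 = 17
Napier-Queenstown-Wellington-Tauranga-Christchurch: 11 + 5 + 2 + 13 = 31
Best route has total 17.

17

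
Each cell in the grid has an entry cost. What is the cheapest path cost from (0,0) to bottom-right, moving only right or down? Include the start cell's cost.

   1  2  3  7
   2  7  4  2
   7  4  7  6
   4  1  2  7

24

Path r0c0 r0c1 r1c1 r2c1 r3c1 r3c2 r3c3: 1 + 2 + 7 + 4 + 1 + 2 + 7 = 24.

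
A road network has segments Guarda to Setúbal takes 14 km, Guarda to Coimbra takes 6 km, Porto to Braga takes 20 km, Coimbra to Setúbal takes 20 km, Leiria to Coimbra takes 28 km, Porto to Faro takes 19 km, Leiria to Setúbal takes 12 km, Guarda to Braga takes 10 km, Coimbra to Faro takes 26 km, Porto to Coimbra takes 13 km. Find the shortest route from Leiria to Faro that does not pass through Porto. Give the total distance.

54

Paths from Leiria to Faro avoiding Porto:
Leiria→Setúbal→Guarda→Coimbra→Faro: 12 + 14 + 6 + 26 = 58
Leiria→Coimbra→Faro: 28 + 26 = 54
Leiria→Setúbal→Coimbra→Faro: 12 + 20 + 26 = 58
Shortest: 54 km.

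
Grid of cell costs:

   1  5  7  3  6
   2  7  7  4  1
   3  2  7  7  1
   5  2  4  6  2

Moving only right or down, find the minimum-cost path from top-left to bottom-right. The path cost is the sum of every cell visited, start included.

22

One optimal route is r0c0 → r1c0 → r2c0 → r2c1 → r3c1 → r3c2 → r3c3 → r3c4.
Its cost is 1 + 2 + 3 + 2 + 2 + 4 + 6 + 2 = 22.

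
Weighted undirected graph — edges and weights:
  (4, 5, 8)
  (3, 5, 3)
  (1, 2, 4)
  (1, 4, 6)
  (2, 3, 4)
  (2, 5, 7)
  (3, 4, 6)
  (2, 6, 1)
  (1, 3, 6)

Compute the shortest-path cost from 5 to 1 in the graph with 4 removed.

9

Some routes from 5 to 1 avoiding 4:
5 → 2 → 1: 7 + 4 = 11
5 → 3 → 1: 3 + 6 = 9
5 → 3 → 2 → 1: 3 + 4 + 4 = 11
The minimum is 9.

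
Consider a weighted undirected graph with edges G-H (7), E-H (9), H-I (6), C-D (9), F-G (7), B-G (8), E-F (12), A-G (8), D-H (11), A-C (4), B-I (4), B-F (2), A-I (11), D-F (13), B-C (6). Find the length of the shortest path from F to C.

8

Checking several routes:
F - B - C: 2 + 6 = 8
F - B - I - A - C: 2 + 4 + 11 + 4 = 21
F - G - A - C: 7 + 8 + 4 = 19
F - G - B - C: 7 + 8 + 6 = 21
F - D - C: 13 + 9 = 22
Best route has total 8.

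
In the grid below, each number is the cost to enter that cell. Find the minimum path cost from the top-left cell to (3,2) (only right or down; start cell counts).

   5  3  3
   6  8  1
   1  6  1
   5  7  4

Cheapest: (0,0) -> (0,1) -> (0,2) -> (1,2) -> (2,2) -> (3,2)
  5 + 3 + 3 + 1 + 1 + 4 = 17

17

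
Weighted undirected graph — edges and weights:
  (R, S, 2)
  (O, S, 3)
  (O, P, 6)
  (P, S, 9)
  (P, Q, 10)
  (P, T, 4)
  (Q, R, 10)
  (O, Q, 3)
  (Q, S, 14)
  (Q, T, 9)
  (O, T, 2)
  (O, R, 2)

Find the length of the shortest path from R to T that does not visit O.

15

Checking several routes:
R→Q→T: 10 + 9 = 19
R→S→P→T: 2 + 9 + 4 = 15
R→Q→P→T: 10 + 10 + 4 = 24
R→S→P→Q→T: 2 + 9 + 10 + 9 = 30
R→S→Q→P→T: 2 + 14 + 10 + 4 = 30
R→S→Q→T: 2 + 14 + 9 = 25
Shortest: 15.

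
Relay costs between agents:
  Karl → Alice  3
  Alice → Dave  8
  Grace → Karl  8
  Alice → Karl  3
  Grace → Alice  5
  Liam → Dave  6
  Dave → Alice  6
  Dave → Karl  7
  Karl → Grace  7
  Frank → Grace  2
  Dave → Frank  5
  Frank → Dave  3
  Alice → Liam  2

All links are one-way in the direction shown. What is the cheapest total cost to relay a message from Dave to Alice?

6

Candidate routes:
Dave - Frank - Grace - Karl - Alice: 5 + 2 + 8 + 3 = 18
Dave - Frank - Grace - Alice: 5 + 2 + 5 = 12
Dave - Karl - Grace - Alice: 7 + 7 + 5 = 19
Dave - Karl - Alice: 7 + 3 = 10
Dave - Alice: 6
Best route has total 6.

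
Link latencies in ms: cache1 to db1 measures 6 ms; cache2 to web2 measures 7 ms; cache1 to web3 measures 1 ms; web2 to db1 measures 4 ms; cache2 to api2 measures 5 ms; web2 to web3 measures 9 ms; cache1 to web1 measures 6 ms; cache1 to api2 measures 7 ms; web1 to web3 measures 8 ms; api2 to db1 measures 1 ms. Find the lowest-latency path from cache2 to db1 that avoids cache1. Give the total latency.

Candidate routes:
cache2 - web2 - db1: 7 + 4 = 11
cache2 - api2 - db1: 5 + 1 = 6
The minimum is 6 ms.

6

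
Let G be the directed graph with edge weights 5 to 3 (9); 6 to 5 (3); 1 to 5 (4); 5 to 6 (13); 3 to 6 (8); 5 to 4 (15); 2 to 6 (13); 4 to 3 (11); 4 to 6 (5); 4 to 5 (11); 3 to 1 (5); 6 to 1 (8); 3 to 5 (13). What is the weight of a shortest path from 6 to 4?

Candidate routes:
6 - 1 - 5 - 4: 8 + 4 + 15 = 27
6 - 5 - 4: 3 + 15 = 18
Best route has total 18.

18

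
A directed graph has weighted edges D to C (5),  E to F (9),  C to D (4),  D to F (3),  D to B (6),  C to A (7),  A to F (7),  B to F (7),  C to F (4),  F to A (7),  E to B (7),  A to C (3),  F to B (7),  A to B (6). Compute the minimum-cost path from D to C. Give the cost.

Paths from D to C:
D→B→F→A→C: 6 + 7 + 7 + 3 = 23
D→F→A→C: 3 + 7 + 3 = 13
D→C: 5
The minimum is 5.

5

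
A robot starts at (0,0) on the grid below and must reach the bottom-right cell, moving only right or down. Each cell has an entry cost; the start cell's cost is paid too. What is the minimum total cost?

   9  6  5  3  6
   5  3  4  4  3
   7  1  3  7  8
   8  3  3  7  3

34

Take (0,0) (1,0) (1,1) (2,1) (2,2) (3,2) (3,3) (3,4) for a total of 9 + 5 + 3 + 1 + 3 + 3 + 7 + 3 = 34.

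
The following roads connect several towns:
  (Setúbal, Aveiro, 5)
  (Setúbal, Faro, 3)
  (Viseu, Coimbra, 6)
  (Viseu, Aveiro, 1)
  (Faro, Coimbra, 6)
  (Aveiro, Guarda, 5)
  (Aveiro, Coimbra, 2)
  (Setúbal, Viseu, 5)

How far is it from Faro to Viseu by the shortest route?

Paths from Faro to Viseu:
Faro→Setúbal→Aveiro→Coimbra→Viseu: 3 + 5 + 2 + 6 = 16
Faro→Coimbra→Aveiro→Viseu: 6 + 2 + 1 = 9
Faro→Setúbal→Viseu: 3 + 5 = 8
Faro→Coimbra→Viseu: 6 + 6 = 12
Faro→Setúbal→Aveiro→Viseu: 3 + 5 + 1 = 9
Faro→Coimbra→Aveiro→Setúbal→Viseu: 6 + 2 + 5 + 5 = 18
The minimum is 8.

8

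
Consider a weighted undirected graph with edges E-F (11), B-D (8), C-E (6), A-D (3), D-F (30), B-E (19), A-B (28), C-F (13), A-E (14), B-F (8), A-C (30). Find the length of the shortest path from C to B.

Some routes from C to B:
C → E → F → B: 6 + 11 + 8 = 25
C → E → A → D → B: 6 + 14 + 3 + 8 = 31
C → E → B: 6 + 19 = 25
C → F → B: 13 + 8 = 21
C → A → D → B: 30 + 3 + 8 = 41
Best route has total 21.

21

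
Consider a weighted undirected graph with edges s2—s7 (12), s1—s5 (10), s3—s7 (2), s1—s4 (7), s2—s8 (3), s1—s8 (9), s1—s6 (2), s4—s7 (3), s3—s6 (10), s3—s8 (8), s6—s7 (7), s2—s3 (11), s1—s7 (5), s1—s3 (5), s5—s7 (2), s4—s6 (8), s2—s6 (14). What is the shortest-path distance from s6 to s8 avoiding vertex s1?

17

Some routes from s6 to s8 avoiding s1:
s6 - s7 - s2 - s8: 7 + 12 + 3 = 22
s6 - s7 - s3 - s2 - s8: 7 + 2 + 11 + 3 = 23
s6 - s3 - s8: 10 + 8 = 18
s6 - s7 - s3 - s8: 7 + 2 + 8 = 17
s6 - s4 - s7 - s3 - s8: 8 + 3 + 2 + 8 = 21
s6 - s2 - s8: 14 + 3 = 17
Best route has total 17.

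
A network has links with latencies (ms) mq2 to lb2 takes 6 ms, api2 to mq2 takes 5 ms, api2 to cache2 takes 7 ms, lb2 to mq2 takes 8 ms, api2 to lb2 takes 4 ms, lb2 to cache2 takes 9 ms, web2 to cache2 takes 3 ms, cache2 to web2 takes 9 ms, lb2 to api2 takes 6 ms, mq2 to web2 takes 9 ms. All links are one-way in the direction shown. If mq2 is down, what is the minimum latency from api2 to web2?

Candidate routes:
api2-cache2-web2: 7 + 9 = 16
api2-lb2-cache2-web2: 4 + 9 + 9 = 22
Shortest: 16 ms.

16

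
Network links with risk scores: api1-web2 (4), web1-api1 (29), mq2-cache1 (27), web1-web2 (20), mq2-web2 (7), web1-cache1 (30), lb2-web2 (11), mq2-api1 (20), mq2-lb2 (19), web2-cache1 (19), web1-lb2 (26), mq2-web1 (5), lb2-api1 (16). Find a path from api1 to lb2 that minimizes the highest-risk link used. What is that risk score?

11

Some routes from api1 to lb2:
api1 -> web2 -> lb2: max(4, 11) = 11
api1 -> lb2: max(16) = 16
api1 -> web2 -> mq2 -> lb2: max(4, 7, 19) = 19
api1 -> mq2 -> web2 -> lb2: max(20, 7, 11) = 20
Best route has worst link 11.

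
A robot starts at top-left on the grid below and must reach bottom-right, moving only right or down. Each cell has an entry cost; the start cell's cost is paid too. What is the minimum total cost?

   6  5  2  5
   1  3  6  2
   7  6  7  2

20

Best path: (0,0) -> (1,0) -> (1,1) -> (1,2) -> (1,3) -> (2,3)
Cost: 6 + 1 + 3 + 6 + 2 + 2 = 20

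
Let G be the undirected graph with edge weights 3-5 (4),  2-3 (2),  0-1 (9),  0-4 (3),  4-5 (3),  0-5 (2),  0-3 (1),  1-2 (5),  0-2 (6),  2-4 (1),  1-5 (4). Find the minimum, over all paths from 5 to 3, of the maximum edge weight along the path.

Checking several routes:
5-4-2-3: max(3, 1, 2) = 3
5-0-3: max(2, 1) = 2
5-3: max(4) = 4
5-0-4-2-3: max(2, 3, 1, 2) = 3
5-1-2-3: max(4, 5, 2) = 5
5-4-0-3: max(3, 3, 1) = 3
The minimum achievable maximum is 2.

2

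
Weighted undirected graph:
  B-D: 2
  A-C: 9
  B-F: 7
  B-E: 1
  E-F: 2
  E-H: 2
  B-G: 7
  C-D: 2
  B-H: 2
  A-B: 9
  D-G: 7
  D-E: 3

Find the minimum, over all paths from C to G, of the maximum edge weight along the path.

7

Checking several routes:
C→D→E→H→B→G: max(2, 3, 2, 2, 7) = 7
C→D→B→G: max(2, 2, 7) = 7
C→D→G: max(2, 7) = 7
C→D→E→F→B→G: max(2, 3, 2, 7, 7) = 7
C→D→E→B→G: max(2, 3, 1, 7) = 7
Best route has worst link 7.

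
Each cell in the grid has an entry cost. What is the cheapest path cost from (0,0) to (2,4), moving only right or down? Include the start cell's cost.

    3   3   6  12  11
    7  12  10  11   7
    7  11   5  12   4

43

One optimal route is (0,0)→(0,1)→(0,2)→(1,2)→(2,2)→(2,3)→(2,4).
Its cost is 3 + 3 + 6 + 10 + 5 + 12 + 4 = 43.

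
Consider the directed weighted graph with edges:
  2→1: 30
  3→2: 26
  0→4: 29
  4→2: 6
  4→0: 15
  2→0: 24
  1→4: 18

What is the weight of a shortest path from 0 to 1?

Paths from 0 to 1:
0 - 4 - 2 - 1: 29 + 6 + 30 = 65
The minimum is 65.

65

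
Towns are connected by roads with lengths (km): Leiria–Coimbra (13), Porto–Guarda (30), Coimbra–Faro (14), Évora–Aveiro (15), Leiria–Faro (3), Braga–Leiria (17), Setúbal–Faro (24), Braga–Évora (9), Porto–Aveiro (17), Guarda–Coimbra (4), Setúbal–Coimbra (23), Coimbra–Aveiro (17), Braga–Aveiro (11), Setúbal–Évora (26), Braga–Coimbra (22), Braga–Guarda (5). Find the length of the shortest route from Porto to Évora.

32

Checking several routes:
Porto→Aveiro→Braga→Évora: 17 + 11 + 9 = 37
Porto→Aveiro→Évora: 17 + 15 = 32
Porto→Guarda→Braga→Évora: 30 + 5 + 9 = 44
Shortest: 32 km.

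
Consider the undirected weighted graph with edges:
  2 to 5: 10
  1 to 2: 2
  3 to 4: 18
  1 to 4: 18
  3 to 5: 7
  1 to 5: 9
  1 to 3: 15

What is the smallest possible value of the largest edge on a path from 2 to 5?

Candidate routes:
2-1-4-3-5: max(2, 18, 18, 7) = 18
2-1-3-5: max(2, 15, 7) = 15
2-5: max(10) = 10
2-1-5: max(2, 9) = 9
The minimum achievable maximum is 9.

9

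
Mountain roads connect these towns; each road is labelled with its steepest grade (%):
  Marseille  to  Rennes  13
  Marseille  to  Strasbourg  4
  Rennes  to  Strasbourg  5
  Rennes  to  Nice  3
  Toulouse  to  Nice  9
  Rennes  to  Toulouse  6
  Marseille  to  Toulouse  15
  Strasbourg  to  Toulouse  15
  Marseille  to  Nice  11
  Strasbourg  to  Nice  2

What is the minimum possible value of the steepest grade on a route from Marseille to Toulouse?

A few of the Marseille→Toulouse routes:
Marseille - Strasbourg - Nice - Rennes - Toulouse: max(4, 2, 3, 6) = 6
Marseille - Strasbourg - Rennes - Toulouse: max(4, 5, 6) = 6
Marseille - Strasbourg - Nice - Toulouse: max(4, 2, 9) = 9
Smallest bottleneck: 6%.

6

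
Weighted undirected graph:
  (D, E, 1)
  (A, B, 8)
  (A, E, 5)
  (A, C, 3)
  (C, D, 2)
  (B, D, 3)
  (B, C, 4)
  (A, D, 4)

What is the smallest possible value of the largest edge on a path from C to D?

2

Checking several routes:
C -> D: max(2) = 2
C -> A -> E -> D: max(3, 5, 1) = 5
C -> A -> D: max(3, 4) = 4
C -> B -> D: max(4, 3) = 4
Best route has worst link 2.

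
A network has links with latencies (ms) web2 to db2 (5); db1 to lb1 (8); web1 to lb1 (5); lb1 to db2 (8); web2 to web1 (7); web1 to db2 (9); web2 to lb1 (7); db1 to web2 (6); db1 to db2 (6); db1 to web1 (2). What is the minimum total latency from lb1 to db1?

7

A few of the lb1→db1 routes:
lb1 - db2 - db1: 8 + 6 = 14
lb1 - db1: 8
lb1 - web2 - web1 - db1: 7 + 7 + 2 = 16
lb1 - web2 - db1: 7 + 6 = 13
lb1 - web2 - db2 - db1: 7 + 5 + 6 = 18
lb1 - web1 - db1: 5 + 2 = 7
Best route has total 7 ms.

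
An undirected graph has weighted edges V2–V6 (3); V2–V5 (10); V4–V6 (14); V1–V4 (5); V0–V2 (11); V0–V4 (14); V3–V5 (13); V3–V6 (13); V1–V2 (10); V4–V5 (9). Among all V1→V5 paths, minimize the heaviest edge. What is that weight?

Some routes from V1 to V5:
V1-V2-V6-V3-V5: max(10, 3, 13, 13) = 13
V1-V4-V5: max(5, 9) = 9
V1-V2-V5: max(10, 10) = 10
V1-V4-V6-V3-V5: max(5, 14, 13, 13) = 14
V1-V4-V0-V2-V6-V3-V5: max(5, 14, 11, 3, 13, 13) = 14
V1-V4-V0-V2-V5: max(5, 14, 11, 10) = 14
Smallest bottleneck: 9.

9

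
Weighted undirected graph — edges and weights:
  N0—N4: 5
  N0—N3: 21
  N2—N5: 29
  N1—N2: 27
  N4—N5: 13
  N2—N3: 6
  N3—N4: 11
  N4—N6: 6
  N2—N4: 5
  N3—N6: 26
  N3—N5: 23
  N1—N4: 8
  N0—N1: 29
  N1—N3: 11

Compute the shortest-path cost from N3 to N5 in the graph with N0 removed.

23

Some routes from N3 to N5 avoiding N0:
N3 -> N5: 23
N3 -> N1 -> N4 -> N5: 11 + 8 + 13 = 32
N3 -> N2 -> N4 -> N5: 6 + 5 + 13 = 24
N3 -> N4 -> N5: 11 + 13 = 24
The minimum is 23.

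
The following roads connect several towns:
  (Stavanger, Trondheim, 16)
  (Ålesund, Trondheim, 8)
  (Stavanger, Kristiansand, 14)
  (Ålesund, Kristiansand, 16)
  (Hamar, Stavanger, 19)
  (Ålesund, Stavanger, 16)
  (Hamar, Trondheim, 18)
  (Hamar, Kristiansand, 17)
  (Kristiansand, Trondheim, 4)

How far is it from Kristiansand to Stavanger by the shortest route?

14

Checking several routes:
Kristiansand - Trondheim - Ålesund - Stavanger: 4 + 8 + 16 = 28
Kristiansand - Stavanger: 14
Kristiansand - Hamar - Stavanger: 17 + 19 = 36
Kristiansand - Trondheim - Stavanger: 4 + 16 = 20
Kristiansand - Ålesund - Stavanger: 16 + 16 = 32
Shortest: 14.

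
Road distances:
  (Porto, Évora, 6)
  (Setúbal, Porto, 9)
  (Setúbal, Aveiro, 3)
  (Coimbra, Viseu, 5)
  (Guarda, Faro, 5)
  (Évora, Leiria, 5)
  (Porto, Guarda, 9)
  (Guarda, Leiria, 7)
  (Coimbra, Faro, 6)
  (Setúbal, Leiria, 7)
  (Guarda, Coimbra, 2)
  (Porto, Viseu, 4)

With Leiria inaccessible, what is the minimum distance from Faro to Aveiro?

Paths from Faro to Aveiro avoiding Leiria:
Faro-Coimbra-Guarda-Porto-Setúbal-Aveiro: 6 + 2 + 9 + 9 + 3 = 29
Faro-Guarda-Coimbra-Viseu-Porto-Setúbal-Aveiro: 5 + 2 + 5 + 4 + 9 + 3 = 28
Faro-Guarda-Porto-Setúbal-Aveiro: 5 + 9 + 9 + 3 = 26
Faro-Coimbra-Viseu-Porto-Setúbal-Aveiro: 6 + 5 + 4 + 9 + 3 = 27
Shortest: 26.

26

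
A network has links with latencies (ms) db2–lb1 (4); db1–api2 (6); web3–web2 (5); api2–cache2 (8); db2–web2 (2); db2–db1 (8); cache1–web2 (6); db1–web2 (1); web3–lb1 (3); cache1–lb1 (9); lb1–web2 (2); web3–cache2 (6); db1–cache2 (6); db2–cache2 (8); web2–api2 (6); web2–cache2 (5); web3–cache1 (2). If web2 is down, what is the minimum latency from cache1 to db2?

Checking several routes:
cache1-lb1-web3-cache2-db2: 9 + 3 + 6 + 8 = 26
cache1-web3-cache2-db2: 2 + 6 + 8 = 16
cache1-web3-cache2-db1-db2: 2 + 6 + 6 + 8 = 22
cache1-web3-lb1-db2: 2 + 3 + 4 = 9
cache1-web3-cache2-api2-db1-db2: 2 + 6 + 8 + 6 + 8 = 30
cache1-lb1-db2: 9 + 4 = 13
Best route has total 9 ms.

9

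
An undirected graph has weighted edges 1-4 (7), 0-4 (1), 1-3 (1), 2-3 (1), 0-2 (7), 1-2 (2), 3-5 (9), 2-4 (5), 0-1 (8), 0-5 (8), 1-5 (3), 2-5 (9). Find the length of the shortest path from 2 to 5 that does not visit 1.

Checking several routes:
2→5: 9
2→3→5: 1 + 9 = 10
2→4→0→5: 5 + 1 + 8 = 14
Best route has total 9.

9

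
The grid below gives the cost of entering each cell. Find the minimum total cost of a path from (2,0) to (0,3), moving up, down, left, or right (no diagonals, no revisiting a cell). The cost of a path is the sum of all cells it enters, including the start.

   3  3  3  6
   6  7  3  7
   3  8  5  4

Best path: [2,0] -> [1,0] -> [0,0] -> [0,1] -> [0,2] -> [0,3]
Cost: 3 + 6 + 3 + 3 + 3 + 6 = 24

24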